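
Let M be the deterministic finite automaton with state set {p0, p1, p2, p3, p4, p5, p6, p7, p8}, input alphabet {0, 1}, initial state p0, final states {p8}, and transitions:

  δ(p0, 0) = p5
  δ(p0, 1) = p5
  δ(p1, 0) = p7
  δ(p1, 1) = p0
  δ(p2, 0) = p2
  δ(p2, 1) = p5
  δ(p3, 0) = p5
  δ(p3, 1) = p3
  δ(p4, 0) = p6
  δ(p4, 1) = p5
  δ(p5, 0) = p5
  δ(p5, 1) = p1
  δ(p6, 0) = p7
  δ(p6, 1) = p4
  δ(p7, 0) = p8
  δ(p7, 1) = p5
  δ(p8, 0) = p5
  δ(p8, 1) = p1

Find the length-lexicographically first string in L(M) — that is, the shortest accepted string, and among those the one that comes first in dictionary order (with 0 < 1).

0100

A breadth-first search from p0 reaches an accepting state first via the path p0 → p5 → p1 → p7 → p8 on input 0100.
No string of length < 4 is accepted (BFS exhausts all shorter strings without reaching an accepting state), and 0100 is the lexicographically least accepting string of length 4.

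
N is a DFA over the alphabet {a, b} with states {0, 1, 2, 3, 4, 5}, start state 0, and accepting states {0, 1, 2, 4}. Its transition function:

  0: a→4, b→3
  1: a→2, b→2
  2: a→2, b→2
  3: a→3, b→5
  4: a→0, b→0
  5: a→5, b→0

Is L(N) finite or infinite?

State 3 is reachable from the start and can reach an accepting state, and it lies on the cycle 3 → 3.
Traversing that cycle any number of times yields accepted strings of unbounded length, so the language is infinite.

infinite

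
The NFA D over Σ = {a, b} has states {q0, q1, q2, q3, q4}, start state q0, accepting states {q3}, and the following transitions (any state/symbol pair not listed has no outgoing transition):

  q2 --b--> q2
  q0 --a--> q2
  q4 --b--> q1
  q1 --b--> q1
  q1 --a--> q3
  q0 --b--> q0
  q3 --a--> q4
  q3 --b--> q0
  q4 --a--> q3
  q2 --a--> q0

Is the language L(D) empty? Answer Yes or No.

Yes

The states reachable from the start state are {q0, q2}.
None of the accepting states {q3} is reachable, so no string is accepted and L(D) = ∅.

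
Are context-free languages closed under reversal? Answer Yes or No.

Reversing the right-hand side of every production of a context-free grammar for L gives a context-free grammar for Lᴿ (induction on derivation length).
So the context-free languages are closed under reversal.

Yes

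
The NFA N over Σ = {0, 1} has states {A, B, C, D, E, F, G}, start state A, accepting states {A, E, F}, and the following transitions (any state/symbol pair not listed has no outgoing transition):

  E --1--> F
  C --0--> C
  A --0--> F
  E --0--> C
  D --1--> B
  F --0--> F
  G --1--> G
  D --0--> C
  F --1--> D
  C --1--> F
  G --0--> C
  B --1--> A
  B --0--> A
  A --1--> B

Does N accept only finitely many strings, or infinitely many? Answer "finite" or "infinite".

State A is reachable from the start and can reach an accepting state, and it lies on the cycle A → B → A.
Traversing that cycle any number of times yields accepted strings of unbounded length, so the language is infinite.

infinite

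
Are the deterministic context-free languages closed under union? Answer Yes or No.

{aⁿbⁿ : n≥0} and {aⁿb²ⁿ : n≥0} are each accepted by a deterministic PDA (push the a's; pop one per b, respectively one per two b's), but their union U is not. Suppose a DPDA M accepted U. Being deterministic, M has a single run on aⁿb²ⁿ, and since aⁿbⁿ ∈ U that run passes through an accepting configuration right after consuming the prefix aⁿbⁿ and then goes on to accept again after n more b's. Build an ordinary (nondeterministic) PDA M′ that simulates M on a's and b's and, at any moment when M is in an accepting state, may switch to a second mode in which it reads only c's, feeding each c to M as a b; M′ accepts when M does. Then M′ accepts aⁱbʲcᵏ (k≥1) exactly when both aⁱbʲ ∈ U and aⁱbʲ⁺ᵏ ∈ U, and checking the four cases (i=j or j=2i, combined with j+k=i or j+k=2i) leaves only i=j=k: so L(M′) ∩ a*b*c⁺ = {aⁿbⁿcⁿ : n≥1} would be context-free, which it is not (pumping lemma) — contradiction. (The union is an unambiguous CFL; it is determinism, not unambiguity, that fails.)

No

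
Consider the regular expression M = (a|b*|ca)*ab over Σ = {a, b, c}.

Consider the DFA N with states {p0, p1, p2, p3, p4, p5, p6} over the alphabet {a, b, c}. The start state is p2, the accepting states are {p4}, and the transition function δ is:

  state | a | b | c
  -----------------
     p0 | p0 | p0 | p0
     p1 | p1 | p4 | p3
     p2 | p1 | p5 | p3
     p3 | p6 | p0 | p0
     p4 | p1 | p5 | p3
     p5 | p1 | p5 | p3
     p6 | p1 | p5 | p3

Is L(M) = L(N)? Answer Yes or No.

Converting the expression M to a DFA (subset construction, then merging equivalent states) gives the minimal DFA with states {m0, m1, m2, m3, m4}, start state m0, accepting states {m3} and transitions m0: a→m1, b→m0, c→m2; m1: a→m1, b→m3, c→m2; m2: a→m0, b→m4, c→m4; m3: a→m1, b→m0, c→m2; m4: a→m4, b→m4, c→m4.
Exploring the product automaton M × N from the start pair (m0, p2), following both machines on each input symbol, reaches 7 state pairs: (m0, p2), (m1, p1), (m0, p5), (m2, p3), (m3, p4), (m0, p6), (m4, p0).
M accepts in {m3} and N accepts in {p4}. In every reachable pair the two components are either both accepting — (m3, p4) — or both non-accepting, so no string is accepted by exactly one of the machines: L(M) \ L(N) and L(N) \ L(M) are both empty.
Hence every string is accepted by M iff it is accepted by N, and the two languages coincide.

Yes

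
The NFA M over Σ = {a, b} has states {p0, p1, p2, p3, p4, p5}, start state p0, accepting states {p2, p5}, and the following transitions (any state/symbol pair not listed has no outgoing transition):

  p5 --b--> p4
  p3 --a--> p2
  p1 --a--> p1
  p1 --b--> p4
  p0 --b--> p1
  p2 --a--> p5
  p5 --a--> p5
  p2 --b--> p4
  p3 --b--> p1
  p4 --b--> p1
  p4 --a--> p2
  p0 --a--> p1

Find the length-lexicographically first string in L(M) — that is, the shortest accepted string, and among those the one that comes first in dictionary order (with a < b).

A breadth-first search from p0 reaches an accepting state first via the path p0 → p1 → p4 → p2 on input aba.
No string of length < 3 is accepted (BFS exhausts all shorter strings without reaching an accepting state), and aba is the lexicographically least accepting string of length 3.

aba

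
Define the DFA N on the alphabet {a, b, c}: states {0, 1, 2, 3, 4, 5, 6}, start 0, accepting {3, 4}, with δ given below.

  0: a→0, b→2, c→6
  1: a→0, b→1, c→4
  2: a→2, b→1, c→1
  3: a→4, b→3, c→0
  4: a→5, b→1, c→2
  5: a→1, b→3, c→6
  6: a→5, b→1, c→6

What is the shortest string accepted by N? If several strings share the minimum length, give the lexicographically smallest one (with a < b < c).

A breadth-first search from 0 reaches an accepting state first via the path 0 → 2 → 1 → 4 on input bbc.
No string of length < 3 is accepted (BFS exhausts all shorter strings without reaching an accepting state), and bbc is the lexicographically least accepting string of length 3.

bbc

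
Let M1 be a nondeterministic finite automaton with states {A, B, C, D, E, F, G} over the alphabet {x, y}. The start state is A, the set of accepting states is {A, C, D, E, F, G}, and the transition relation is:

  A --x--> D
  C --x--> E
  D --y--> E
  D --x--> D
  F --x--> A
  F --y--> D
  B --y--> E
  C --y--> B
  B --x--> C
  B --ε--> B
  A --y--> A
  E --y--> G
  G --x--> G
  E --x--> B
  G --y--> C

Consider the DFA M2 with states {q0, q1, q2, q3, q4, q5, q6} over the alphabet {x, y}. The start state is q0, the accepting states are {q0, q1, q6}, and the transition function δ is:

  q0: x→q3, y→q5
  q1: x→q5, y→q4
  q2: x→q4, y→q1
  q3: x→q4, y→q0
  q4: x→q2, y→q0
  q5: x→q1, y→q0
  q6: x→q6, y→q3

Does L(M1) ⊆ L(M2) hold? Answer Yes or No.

The string x is in L(M1) but not in L(M2).
So L(M1) ⊄ L(M2).

No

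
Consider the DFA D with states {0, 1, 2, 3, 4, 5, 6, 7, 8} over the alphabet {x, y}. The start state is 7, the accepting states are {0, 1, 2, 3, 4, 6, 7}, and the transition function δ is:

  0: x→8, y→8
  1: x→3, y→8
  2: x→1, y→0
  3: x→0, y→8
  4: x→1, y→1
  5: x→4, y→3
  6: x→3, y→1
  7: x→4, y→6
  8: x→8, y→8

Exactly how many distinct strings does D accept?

14

The useful subgraph on states {0, 1, 3, 4, 6, 7} is acyclic, so L(D) is finite; the longest accepting path visits 5 useful states, giving maximum string length 4.
Counting accepting paths from 7 by length: 1 of length 0, 2 of length 1, 4 of length 2, 4 of length 3, 3 of length 4. Total 14.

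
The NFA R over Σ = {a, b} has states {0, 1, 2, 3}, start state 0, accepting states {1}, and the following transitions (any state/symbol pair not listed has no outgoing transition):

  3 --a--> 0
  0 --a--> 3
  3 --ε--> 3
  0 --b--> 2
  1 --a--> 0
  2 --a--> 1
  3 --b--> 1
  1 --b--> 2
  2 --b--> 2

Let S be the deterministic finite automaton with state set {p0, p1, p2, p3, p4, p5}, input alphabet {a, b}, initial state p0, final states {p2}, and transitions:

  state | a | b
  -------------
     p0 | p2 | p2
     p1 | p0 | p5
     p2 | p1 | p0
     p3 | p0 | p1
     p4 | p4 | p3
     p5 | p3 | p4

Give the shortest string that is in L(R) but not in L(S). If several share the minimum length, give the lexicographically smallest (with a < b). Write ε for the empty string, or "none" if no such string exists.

ab

The string ab is accepted by R but not by S.
No shorter string lies in the difference, and ab is the lexicographically first length-2 string in L(R) \ L(S).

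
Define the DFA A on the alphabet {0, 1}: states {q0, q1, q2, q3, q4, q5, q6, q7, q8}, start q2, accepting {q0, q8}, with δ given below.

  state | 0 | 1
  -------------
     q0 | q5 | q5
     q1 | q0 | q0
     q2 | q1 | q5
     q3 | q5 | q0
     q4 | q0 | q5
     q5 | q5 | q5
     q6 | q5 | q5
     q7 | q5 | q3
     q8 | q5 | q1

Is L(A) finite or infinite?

finite

The useful states (reachable from q2 and able to reach an accepting state) are {q0, q1, q2}.
Restricted to these states the transition graph has no cycle, so every accepting path has bounded length and L is finite.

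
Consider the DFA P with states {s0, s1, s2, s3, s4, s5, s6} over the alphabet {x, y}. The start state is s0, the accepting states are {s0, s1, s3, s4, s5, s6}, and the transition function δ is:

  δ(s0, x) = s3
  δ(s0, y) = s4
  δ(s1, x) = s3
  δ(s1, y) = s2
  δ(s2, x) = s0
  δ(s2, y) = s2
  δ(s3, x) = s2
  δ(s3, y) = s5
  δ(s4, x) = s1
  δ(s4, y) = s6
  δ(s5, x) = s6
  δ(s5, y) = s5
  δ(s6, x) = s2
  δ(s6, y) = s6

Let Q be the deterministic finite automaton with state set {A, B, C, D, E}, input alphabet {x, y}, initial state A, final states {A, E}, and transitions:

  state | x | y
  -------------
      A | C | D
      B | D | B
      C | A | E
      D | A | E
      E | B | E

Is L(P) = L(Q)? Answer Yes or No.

No

The string x is accepted by P but rejected by Q.
So L(P) ≠ L(Q).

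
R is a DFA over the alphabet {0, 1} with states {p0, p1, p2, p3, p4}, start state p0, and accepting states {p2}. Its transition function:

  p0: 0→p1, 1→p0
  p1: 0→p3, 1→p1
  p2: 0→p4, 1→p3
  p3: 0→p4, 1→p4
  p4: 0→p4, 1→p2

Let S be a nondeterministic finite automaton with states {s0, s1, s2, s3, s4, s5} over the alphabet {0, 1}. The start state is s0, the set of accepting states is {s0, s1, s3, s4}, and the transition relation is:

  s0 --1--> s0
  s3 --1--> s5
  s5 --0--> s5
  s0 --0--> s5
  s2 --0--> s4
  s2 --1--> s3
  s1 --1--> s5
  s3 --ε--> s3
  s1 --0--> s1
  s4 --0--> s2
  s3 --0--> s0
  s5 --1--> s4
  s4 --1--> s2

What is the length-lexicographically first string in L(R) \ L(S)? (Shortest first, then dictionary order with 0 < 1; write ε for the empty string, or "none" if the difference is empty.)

The string 0011 is accepted by R but not by S.
No shorter string lies in the difference, and 0011 is the lexicographically first length-4 string in L(R) \ L(S).

0011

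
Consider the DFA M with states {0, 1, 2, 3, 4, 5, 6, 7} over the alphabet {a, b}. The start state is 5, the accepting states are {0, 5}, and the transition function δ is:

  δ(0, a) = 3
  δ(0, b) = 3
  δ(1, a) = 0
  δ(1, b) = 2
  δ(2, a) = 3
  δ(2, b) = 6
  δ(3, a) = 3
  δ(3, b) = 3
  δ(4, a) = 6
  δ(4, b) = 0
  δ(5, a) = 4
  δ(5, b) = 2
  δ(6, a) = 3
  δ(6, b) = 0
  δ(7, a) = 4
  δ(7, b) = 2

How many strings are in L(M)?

The useful subgraph on states {0, 2, 4, 5, 6} is acyclic, so L(M) is finite; the longest accepting path visits 4 useful states, giving maximum string length 3.
Counting accepting paths from 5 by length: 1 of length 0, 1 of length 2, 2 of length 3. Total 4.

4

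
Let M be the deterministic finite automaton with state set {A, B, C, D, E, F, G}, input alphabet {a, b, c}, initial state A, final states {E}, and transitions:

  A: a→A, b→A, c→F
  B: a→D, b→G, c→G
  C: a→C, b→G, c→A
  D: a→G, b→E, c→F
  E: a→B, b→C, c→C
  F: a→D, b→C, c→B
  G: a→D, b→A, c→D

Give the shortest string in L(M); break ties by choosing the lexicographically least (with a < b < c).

cab

A breadth-first search from A reaches an accepting state first via the path A → F → D → E on input cab.
No string of length < 3 is accepted (BFS exhausts all shorter strings without reaching an accepting state), and cab is the lexicographically least accepting string of length 3.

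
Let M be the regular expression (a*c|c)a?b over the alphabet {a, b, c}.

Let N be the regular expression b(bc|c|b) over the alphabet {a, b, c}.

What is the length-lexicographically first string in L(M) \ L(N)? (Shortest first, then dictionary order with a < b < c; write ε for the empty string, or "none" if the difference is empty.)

cb

The string cb is accepted by M but not by N.
No shorter string lies in the difference, and cb is the lexicographically first length-2 string in L(M) \ L(N).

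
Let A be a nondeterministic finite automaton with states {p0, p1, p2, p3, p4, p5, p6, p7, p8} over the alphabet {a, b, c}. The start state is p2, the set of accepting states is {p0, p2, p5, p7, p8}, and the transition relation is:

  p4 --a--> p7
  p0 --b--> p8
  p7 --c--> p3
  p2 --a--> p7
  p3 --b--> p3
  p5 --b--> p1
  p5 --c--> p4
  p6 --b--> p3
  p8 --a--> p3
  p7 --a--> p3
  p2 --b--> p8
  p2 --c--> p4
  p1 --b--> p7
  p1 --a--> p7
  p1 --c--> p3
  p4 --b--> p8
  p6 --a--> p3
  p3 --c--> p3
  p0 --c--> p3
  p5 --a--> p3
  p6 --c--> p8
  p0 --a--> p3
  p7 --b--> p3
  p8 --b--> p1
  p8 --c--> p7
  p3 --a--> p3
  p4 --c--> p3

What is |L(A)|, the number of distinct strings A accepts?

The useful subgraph on states {p1, p2, p4, p7, p8} is acyclic, so L(A) is finite; the longest accepting path visits 5 useful states, giving maximum string length 4.
Counting accepting paths from p2 by length: 1 of length 0, 2 of length 1, 3 of length 2, 3 of length 3, 2 of length 4. Total 11.

11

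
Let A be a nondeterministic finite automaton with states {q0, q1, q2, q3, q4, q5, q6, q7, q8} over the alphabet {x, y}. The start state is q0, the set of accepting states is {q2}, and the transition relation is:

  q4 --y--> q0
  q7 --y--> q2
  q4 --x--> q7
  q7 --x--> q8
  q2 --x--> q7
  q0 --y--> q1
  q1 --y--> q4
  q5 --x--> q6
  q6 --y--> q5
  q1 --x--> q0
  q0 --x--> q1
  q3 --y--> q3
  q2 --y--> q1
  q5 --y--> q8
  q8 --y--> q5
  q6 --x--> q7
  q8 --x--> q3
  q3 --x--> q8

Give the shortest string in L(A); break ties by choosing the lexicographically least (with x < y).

xyxy

A breadth-first search from q0 reaches an accepting state first via the path q0 → q1 → q4 → q7 → q2 on input xyxy.
No string of length < 4 is accepted (BFS exhausts all shorter strings without reaching an accepting state), and xyxy is the lexicographically least accepting string of length 4.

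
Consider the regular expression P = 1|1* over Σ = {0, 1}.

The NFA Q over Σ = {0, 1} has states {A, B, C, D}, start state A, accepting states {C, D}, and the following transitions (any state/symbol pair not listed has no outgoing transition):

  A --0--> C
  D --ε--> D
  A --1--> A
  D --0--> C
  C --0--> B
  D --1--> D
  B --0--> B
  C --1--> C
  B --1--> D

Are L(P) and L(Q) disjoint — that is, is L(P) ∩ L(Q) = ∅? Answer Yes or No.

Converting the expression P to a DFA (subset construction, then merging equivalent states) gives the minimal DFA with states {p0, p1}, start state p0, accepting states {p0} and transitions p0: 0→p1, 1→p0; p1: 0→p1, 1→p1.
Exploring the product automaton P × Q from the start pair (p0, A), following both machines on each input symbol, reaches 4 state pairs: (p0, A), (p1, C), (p1, B), (p1, D).
P accepts in {p0} and Q accepts in {C, D}; no reachable pair has both components accepting, so no string drives both machines to acceptance simultaneously and L(P) ∩ L(Q) = ∅.
So no string is accepted by both, and the intersection is empty.

Yes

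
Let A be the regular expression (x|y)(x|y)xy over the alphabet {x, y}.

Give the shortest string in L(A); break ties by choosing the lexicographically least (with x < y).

By inspection of the expression, no string of length less than 4 matches, and xxxy is the lexicographically first match of length 4.

xxxy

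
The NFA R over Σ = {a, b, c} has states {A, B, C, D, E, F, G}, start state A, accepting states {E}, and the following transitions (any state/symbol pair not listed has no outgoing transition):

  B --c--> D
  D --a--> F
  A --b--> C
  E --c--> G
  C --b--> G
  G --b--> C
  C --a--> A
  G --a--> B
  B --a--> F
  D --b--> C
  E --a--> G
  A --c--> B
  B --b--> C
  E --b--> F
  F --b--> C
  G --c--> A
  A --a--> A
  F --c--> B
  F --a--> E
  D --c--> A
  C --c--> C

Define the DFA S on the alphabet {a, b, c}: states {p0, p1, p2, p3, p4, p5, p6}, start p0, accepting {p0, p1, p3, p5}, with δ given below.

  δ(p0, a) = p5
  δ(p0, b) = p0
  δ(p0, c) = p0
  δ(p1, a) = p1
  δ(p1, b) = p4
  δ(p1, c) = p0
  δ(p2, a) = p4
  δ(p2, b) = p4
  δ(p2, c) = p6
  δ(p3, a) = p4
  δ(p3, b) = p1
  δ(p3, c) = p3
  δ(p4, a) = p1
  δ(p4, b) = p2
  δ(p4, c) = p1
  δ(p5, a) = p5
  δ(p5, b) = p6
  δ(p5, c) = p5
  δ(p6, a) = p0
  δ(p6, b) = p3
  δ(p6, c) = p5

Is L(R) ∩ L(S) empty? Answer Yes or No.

No

The string caa is accepted by both R and S.
Hence L(R) ∩ L(S) ≠ ∅.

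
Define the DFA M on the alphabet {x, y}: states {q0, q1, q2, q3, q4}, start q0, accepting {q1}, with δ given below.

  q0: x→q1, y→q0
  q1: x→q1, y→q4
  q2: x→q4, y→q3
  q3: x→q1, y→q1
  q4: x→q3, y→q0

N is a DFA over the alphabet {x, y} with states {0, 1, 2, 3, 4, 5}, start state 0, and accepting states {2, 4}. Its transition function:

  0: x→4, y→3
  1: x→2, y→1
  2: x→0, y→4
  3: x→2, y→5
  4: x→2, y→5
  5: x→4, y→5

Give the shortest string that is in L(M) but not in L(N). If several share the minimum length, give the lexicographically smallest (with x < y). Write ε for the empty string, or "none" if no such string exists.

xxx

The string xxx is accepted by M but not by N.
No shorter string lies in the difference, and xxx is the lexicographically first length-3 string in L(M) \ L(N).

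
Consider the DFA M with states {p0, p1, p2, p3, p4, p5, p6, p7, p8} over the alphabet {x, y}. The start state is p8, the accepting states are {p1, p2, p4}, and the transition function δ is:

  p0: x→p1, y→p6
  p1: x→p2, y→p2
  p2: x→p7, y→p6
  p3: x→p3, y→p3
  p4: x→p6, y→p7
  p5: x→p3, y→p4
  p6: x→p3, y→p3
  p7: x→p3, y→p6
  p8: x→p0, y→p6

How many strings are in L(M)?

The useful subgraph on states {p0, p1, p2, p8} is acyclic, so L(M) is finite; the longest accepting path visits 4 useful states, giving maximum string length 3.
Counting accepting paths from p8 by length: 1 of length 2, 2 of length 3. Total 3.

3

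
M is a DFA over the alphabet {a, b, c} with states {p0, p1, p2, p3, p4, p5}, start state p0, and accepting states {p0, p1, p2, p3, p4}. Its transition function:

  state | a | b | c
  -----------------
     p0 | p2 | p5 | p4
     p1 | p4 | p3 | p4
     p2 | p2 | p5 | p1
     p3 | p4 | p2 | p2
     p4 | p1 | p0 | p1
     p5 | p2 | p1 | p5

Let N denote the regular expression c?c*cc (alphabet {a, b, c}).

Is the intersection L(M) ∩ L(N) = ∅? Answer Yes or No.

The string cc is accepted by both M and N.
Hence L(M) ∩ L(N) ≠ ∅.

No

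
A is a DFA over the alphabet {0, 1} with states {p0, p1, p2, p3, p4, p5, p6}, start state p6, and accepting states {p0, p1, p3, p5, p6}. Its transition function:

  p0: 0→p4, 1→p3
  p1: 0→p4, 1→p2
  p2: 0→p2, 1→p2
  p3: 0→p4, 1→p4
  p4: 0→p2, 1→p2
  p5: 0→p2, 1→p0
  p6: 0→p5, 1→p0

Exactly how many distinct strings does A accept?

The useful subgraph on states {p0, p3, p5, p6} is acyclic, so L(A) is finite; the longest accepting path visits 4 useful states, giving maximum string length 3.
Counting accepting paths from p6 by length: 1 of length 0, 2 of length 1, 2 of length 2, 1 of length 3. Total 6.

6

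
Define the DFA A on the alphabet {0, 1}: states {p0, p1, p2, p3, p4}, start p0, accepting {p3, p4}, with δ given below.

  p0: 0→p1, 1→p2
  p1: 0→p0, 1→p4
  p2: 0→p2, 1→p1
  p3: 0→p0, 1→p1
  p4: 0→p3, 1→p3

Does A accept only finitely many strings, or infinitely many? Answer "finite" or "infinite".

infinite

State p0 is reachable from the start and can reach an accepting state, and it lies on the cycle p0 → p1 → p0.
Traversing that cycle any number of times yields accepted strings of unbounded length, so the language is infinite.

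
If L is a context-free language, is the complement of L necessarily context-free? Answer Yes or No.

CFLs are closed under union, so if they were also closed under complement they would be closed under intersection by De Morgan (L₁ ∩ L₂ is the complement of the union of the complements). But {aⁿbⁿcᵐ} ∩ {aᵐbⁿcⁿ} = {aⁿbⁿcⁿ} is not context-free although both operands are.

No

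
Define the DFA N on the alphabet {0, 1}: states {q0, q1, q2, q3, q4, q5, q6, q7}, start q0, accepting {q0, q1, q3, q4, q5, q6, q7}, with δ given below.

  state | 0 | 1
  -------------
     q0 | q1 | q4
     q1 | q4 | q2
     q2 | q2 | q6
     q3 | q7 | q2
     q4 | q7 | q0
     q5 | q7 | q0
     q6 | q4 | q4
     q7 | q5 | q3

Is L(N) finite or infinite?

infinite

State q2 is reachable from the start and can reach an accepting state, and it lies on the cycle q2 → q2.
Traversing that cycle any number of times yields accepted strings of unbounded length, so the language is infinite.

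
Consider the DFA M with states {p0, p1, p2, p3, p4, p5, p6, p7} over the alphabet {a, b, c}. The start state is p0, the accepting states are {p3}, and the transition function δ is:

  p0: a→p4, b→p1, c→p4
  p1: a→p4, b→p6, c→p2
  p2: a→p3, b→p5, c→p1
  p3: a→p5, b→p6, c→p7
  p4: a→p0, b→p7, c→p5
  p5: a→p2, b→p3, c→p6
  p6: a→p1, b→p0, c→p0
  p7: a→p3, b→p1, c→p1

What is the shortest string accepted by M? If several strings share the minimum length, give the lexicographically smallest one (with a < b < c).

A breadth-first search from p0 reaches an accepting state first via the path p0 → p4 → p7 → p3 on input aba.
No string of length < 3 is accepted (BFS exhausts all shorter strings without reaching an accepting state), and aba is the lexicographically least accepting string of length 3.

aba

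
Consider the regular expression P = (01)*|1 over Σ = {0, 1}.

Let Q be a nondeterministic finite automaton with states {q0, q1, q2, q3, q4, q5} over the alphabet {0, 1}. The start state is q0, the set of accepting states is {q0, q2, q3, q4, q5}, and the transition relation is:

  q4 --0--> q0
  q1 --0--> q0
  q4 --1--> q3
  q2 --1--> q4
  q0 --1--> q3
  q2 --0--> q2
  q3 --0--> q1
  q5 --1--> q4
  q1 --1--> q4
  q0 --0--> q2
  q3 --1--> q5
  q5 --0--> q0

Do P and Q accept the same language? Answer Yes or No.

The string 0 is accepted by Q but rejected by P.
So L(P) ≠ L(Q).

No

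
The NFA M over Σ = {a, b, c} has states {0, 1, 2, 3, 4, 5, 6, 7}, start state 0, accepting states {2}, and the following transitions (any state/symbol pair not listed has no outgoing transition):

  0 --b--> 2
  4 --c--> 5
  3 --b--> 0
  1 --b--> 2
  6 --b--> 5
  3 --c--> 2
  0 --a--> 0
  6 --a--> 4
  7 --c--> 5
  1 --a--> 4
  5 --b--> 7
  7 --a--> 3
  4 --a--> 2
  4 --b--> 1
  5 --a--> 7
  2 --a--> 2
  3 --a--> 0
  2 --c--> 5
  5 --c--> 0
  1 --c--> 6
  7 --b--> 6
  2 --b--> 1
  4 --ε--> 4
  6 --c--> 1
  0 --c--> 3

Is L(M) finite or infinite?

State 0 is reachable from the start and can reach an accepting state, and it lies on the cycle 0 → 0.
Traversing that cycle any number of times yields accepted strings of unbounded length, so the language is infinite.

infinite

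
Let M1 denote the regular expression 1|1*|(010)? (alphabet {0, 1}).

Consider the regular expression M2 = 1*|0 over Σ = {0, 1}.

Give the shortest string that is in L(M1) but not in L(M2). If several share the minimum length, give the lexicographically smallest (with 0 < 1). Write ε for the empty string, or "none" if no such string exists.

The string 010 is accepted by M1 but not by M2.
No shorter string lies in the difference, and 010 is the lexicographically first length-3 string in L(M1) \ L(M2).

010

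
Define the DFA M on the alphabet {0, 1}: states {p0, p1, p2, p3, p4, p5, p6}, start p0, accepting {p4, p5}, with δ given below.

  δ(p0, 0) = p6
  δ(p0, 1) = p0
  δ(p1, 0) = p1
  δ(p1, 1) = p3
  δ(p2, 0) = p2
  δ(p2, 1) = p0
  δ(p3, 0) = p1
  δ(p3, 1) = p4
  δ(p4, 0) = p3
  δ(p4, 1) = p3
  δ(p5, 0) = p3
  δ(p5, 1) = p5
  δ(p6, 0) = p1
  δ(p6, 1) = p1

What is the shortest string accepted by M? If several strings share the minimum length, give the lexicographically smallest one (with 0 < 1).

0011

A breadth-first search from p0 reaches an accepting state first via the path p0 → p6 → p1 → p3 → p4 on input 0011.
No string of length < 4 is accepted (BFS exhausts all shorter strings without reaching an accepting state), and 0011 is the lexicographically least accepting string of length 4.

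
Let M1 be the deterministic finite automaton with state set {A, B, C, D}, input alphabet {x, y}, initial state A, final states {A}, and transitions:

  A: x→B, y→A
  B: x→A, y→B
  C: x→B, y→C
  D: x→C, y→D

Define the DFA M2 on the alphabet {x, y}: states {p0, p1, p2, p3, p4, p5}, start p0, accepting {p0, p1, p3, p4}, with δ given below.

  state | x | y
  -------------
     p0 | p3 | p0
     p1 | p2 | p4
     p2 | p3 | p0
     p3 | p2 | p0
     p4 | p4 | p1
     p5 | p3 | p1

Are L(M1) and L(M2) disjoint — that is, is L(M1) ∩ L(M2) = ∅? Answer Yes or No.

The empty string ε is accepted by both M1 and M2.
Hence L(M1) ∩ L(M2) ≠ ∅.

No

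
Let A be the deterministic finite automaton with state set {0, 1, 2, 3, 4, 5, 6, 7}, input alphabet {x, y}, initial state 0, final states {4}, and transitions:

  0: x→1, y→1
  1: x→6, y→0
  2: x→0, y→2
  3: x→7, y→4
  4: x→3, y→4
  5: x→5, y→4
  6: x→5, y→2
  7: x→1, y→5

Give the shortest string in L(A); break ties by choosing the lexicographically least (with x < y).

xxxy

A breadth-first search from 0 reaches an accepting state first via the path 0 → 1 → 6 → 5 → 4 on input xxxy.
No string of length < 4 is accepted (BFS exhausts all shorter strings without reaching an accepting state), and xxxy is the lexicographically least accepting string of length 4.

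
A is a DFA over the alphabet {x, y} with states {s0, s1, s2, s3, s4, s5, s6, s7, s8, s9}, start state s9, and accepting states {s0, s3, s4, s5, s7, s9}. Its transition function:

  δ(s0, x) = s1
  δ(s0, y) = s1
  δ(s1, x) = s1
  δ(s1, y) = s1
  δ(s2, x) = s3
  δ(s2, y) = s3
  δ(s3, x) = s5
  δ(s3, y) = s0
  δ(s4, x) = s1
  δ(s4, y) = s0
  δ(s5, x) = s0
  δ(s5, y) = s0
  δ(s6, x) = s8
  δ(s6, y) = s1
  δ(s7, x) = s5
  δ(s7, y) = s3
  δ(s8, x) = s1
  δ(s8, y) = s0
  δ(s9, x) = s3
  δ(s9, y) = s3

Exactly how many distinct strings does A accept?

11

The useful subgraph on states {s0, s3, s5, s9} is acyclic, so L(A) is finite; the longest accepting path visits 4 useful states, giving maximum string length 3.
Counting accepting paths from s9 by length: 1 of length 0, 2 of length 1, 4 of length 2, 4 of length 3. Total 11.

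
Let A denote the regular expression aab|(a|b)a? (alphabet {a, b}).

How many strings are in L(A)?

5

The expression has no Kleene star, so L(A) is finite. Expanding the alternatives gives {a, b, aa, ba, aab}.
That is 2 of length 1, 2 of length 2, 1 of length 3: 5 strings in all.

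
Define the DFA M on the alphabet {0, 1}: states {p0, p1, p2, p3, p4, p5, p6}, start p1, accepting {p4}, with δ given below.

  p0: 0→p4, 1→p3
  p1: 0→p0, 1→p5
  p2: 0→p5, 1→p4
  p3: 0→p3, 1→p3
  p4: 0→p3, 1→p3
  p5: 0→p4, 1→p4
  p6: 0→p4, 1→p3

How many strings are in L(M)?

The useful subgraph on states {p0, p1, p4, p5} is acyclic, so L(M) is finite; the longest accepting path visits 3 useful states, giving maximum string length 2.
Counting accepting paths from p1 by length: 3 of length 2. Total 3.

3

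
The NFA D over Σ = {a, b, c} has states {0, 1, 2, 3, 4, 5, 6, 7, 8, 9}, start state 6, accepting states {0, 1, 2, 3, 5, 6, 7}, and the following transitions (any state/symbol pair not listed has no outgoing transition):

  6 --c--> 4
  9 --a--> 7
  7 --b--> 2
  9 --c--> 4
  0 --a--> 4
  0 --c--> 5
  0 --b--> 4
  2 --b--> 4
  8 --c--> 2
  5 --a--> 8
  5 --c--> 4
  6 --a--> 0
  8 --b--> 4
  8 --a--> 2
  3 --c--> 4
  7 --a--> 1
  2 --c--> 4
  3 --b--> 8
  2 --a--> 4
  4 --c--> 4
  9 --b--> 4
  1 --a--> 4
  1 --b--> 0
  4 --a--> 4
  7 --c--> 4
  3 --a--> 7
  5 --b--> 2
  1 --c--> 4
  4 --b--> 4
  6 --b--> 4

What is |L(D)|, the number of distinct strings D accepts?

The useful subgraph on states {0, 2, 5, 6, 8} is acyclic, so L(D) is finite; the longest accepting path visits 5 useful states, giving maximum string length 4.
Counting accepting paths from 6 by length: 1 of length 0, 1 of length 1, 1 of length 2, 1 of length 3, 2 of length 4. Total 6.

6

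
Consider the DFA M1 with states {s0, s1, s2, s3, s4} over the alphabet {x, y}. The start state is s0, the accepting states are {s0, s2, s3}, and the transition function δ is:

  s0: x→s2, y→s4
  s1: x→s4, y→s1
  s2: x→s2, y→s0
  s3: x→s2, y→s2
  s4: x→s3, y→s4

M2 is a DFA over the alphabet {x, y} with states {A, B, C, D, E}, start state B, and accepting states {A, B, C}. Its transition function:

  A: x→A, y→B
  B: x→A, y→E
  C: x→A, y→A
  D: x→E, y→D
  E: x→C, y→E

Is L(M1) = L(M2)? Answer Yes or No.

Yes

Exploring the product automaton M1 × M2 from the start pair (s0, B), following both machines on each input symbol, reaches 4 state pairs: (s0, B), (s2, A), (s4, E), (s3, C).
M1 accepts in {s0, s2, s3} and M2 accepts in {A, B, C}. In every reachable pair the two components are either both accepting — (s0, B), (s2, A), (s3, C) — or both non-accepting, so no string is accepted by exactly one of the machines: L(M1) \ L(M2) and L(M2) \ L(M1) are both empty.
Hence every string is accepted by M1 iff it is accepted by M2, and the two languages coincide.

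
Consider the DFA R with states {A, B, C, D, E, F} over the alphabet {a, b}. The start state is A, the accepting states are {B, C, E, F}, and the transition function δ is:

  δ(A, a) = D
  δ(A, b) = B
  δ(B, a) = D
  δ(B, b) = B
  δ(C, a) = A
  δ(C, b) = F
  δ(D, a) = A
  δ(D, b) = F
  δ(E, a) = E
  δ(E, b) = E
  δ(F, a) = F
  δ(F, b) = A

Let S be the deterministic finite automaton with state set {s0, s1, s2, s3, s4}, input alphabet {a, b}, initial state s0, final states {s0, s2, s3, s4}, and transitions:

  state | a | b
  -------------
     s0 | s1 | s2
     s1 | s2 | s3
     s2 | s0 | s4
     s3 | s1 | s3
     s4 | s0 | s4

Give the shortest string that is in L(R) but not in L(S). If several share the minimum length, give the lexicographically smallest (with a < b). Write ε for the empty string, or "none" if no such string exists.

aba

The string aba is accepted by R but not by S.
No shorter string lies in the difference, and aba is the lexicographically first length-3 string in L(R) \ L(S).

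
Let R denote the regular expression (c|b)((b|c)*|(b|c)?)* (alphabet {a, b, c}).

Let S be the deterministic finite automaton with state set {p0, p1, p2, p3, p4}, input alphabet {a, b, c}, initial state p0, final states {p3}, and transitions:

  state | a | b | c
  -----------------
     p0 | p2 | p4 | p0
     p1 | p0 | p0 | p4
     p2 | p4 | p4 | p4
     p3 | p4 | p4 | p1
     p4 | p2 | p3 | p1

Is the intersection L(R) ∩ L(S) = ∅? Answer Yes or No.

The string bb is accepted by both R and S.
Hence L(R) ∩ L(S) ≠ ∅.

No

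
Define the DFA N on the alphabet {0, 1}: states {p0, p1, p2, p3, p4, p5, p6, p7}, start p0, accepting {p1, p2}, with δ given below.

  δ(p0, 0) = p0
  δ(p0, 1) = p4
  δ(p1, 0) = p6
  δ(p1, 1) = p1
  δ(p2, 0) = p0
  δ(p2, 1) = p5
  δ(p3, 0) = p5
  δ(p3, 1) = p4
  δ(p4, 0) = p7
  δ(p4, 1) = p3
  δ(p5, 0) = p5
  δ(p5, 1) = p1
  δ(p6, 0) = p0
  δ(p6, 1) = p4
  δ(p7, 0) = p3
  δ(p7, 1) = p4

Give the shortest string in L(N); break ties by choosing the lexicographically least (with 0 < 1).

A breadth-first search from p0 reaches an accepting state first via the path p0 → p4 → p3 → p5 → p1 on input 1101.
No string of length < 4 is accepted (BFS exhausts all shorter strings without reaching an accepting state), and 1101 is the lexicographically least accepting string of length 4.

1101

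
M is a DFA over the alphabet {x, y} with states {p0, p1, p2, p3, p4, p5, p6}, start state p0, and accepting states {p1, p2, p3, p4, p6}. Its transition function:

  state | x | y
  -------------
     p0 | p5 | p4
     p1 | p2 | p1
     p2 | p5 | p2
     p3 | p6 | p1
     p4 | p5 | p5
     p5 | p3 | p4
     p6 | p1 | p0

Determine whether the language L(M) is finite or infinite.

infinite

State p1 is reachable from the start and can reach an accepting state, and it lies on the cycle p1 → p1.
Traversing that cycle any number of times yields accepted strings of unbounded length, so the language is infinite.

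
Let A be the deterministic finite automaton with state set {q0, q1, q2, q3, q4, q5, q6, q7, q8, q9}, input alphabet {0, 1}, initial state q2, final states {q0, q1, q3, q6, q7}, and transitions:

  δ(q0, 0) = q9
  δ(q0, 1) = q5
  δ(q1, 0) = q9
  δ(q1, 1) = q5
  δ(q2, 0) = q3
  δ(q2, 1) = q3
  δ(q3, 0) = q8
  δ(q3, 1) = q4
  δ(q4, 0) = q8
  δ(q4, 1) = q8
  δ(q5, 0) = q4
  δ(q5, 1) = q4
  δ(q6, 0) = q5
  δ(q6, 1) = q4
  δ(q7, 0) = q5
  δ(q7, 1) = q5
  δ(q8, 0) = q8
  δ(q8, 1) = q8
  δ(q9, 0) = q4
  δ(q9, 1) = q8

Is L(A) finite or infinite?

finite

The useful states (reachable from q2 and able to reach an accepting state) are {q2, q3}.
Restricted to these states the transition graph has no cycle, so every accepting path has bounded length and L is finite.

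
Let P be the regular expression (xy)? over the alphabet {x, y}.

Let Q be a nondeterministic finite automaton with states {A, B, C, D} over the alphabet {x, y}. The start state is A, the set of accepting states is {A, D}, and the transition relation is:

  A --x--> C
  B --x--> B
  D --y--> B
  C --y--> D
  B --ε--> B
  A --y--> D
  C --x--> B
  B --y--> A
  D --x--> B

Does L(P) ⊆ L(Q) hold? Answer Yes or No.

Yes

Converting the expression P to a DFA (subset construction, then merging equivalent states) gives the minimal DFA with states {p0, p1, p2, p3}, start state p0, accepting states {p0, p3} and transitions p0: x→p1, y→p2; p1: x→p2, y→p3; p2: x→p2, y→p2; p3: x→p2, y→p2.
Exploring the product automaton P × Q from the start pair (p0, A), following both machines on each input symbol, reaches 7 state pairs: (p0, A), (p1, C), (p2, D), (p2, B), (p3, D), (p2, A), (p2, C).
P accepts in {p0, p3} and Q accepts in {A, D}. The reachable pairs whose P-component is accepting are (p0, A), (p3, D); in each of them the Q-component is accepting too, so the product for L(P) \ L(Q) (P-component accepting, Q-component rejecting) has no reachable accepting pair and the difference is empty.
Hence every string in L(P) is also in L(Q).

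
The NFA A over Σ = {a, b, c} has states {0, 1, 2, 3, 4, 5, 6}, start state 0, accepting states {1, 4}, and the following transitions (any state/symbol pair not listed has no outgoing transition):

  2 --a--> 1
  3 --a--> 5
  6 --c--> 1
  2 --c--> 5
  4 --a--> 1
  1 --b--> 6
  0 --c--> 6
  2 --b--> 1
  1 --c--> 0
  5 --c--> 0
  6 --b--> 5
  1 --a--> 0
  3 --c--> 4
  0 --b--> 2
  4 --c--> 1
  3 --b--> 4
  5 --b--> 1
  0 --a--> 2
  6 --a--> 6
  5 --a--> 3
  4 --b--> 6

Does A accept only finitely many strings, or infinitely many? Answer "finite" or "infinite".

State 0 is reachable from the start and can reach an accepting state, and it lies on the cycle 0 → 2 → 1 → 0.
Traversing that cycle any number of times yields accepted strings of unbounded length, so the language is infinite.

infinite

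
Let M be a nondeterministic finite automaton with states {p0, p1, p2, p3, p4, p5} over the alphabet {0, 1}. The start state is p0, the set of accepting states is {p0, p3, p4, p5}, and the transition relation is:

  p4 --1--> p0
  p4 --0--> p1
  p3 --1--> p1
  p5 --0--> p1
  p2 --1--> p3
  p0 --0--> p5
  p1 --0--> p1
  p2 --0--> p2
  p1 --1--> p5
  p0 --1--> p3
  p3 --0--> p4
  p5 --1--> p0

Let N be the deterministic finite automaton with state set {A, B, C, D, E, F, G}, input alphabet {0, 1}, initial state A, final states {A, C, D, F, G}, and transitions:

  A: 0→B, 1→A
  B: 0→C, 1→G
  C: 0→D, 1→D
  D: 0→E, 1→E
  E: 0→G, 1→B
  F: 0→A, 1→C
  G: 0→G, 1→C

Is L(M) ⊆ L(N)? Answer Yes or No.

The string 0 is in L(M) but not in L(N).
So L(M) ⊄ L(N).

No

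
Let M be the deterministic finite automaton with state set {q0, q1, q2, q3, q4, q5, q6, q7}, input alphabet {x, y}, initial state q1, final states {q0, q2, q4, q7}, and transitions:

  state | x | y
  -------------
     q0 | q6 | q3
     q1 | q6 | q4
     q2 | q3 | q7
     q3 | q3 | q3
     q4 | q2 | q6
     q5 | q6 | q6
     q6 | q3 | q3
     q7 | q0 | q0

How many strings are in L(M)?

The useful subgraph on states {q0, q1, q2, q4, q7} is acyclic, so L(M) is finite; the longest accepting path visits 5 useful states, giving maximum string length 4.
Counting accepting paths from q1 by length: 1 of length 1, 1 of length 2, 1 of length 3, 2 of length 4. Total 5.

5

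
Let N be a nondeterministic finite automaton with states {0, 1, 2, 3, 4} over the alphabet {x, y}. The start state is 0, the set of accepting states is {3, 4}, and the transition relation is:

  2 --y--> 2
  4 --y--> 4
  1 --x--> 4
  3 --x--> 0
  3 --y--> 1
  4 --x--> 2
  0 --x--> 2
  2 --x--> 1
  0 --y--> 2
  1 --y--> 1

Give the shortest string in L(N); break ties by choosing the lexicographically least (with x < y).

xxx

A breadth-first search from 0 reaches an accepting state first via the path 0 → 2 → 1 → 4 on input xxx.
No string of length < 3 is accepted (BFS exhausts all shorter strings without reaching an accepting state), and xxx is the lexicographically least accepting string of length 3.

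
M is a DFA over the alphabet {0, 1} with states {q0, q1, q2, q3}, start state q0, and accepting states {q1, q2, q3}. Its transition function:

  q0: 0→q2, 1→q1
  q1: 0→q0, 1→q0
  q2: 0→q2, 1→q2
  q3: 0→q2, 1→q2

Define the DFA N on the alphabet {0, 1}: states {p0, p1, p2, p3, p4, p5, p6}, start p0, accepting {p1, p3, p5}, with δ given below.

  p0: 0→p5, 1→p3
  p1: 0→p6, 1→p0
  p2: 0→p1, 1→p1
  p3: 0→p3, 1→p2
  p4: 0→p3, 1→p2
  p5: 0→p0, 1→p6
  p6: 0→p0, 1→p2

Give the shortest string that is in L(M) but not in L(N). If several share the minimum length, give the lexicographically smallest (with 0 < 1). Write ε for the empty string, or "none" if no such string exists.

00

The string 00 is accepted by M but not by N.
No shorter string lies in the difference, and 00 is the lexicographically first length-2 string in L(M) \ L(N).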